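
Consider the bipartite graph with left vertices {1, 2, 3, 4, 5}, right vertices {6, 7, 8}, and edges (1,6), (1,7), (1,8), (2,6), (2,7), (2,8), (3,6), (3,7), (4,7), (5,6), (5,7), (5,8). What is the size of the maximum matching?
3 (matching: (1,8), (2,7), (3,6); upper bound min(|L|,|R|) = min(5,3) = 3)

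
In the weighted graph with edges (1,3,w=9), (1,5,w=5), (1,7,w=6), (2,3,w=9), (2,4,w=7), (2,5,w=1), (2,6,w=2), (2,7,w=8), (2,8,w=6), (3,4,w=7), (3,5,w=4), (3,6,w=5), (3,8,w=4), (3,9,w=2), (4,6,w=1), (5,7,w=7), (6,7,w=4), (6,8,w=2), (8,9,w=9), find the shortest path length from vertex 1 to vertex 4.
9 (path: 1 -> 5 -> 2 -> 6 -> 4; weights 5 + 1 + 2 + 1 = 9)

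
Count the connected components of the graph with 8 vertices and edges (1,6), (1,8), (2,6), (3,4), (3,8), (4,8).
3 (components: {1, 2, 3, 4, 6, 8}, {5}, {7})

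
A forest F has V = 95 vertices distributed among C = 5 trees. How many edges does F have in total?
90 (Each of the 5 component trees on V_i vertices has V_i - 1 edges; summing gives V - C = 95 - 5 = 90)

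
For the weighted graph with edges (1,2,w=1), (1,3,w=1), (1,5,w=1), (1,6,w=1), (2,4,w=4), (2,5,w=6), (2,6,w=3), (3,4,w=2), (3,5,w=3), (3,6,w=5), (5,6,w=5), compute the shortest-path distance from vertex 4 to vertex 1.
3 (path: 4 -> 3 -> 1; weights 2 + 1 = 3)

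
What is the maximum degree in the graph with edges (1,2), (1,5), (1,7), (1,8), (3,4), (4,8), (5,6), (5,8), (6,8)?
4 (attained at vertices 1, 8)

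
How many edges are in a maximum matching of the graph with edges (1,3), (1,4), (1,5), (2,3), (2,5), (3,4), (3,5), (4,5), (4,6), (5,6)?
3 (matching: (1,5), (2,3), (4,6); upper bound floor(n/2) = floor(6/2) = 3)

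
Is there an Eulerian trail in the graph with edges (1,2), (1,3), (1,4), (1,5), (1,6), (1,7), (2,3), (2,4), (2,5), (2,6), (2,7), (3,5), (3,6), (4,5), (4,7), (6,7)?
Yes — and in fact it has an Eulerian circuit (the graph is connected and all 7 vertices have even degree)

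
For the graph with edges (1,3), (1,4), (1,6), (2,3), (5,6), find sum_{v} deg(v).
10 (handshake: sum of degrees = 2|E| = 2 x 5 = 10)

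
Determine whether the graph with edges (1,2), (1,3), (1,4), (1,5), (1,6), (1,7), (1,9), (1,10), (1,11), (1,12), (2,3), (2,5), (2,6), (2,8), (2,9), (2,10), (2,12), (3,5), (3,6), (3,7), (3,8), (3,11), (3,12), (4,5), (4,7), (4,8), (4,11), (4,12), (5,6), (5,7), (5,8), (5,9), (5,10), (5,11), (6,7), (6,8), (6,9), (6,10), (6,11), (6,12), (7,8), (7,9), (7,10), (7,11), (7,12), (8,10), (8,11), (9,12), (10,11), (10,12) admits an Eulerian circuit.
Yes (the graph is connected and all 12 vertices have even degree)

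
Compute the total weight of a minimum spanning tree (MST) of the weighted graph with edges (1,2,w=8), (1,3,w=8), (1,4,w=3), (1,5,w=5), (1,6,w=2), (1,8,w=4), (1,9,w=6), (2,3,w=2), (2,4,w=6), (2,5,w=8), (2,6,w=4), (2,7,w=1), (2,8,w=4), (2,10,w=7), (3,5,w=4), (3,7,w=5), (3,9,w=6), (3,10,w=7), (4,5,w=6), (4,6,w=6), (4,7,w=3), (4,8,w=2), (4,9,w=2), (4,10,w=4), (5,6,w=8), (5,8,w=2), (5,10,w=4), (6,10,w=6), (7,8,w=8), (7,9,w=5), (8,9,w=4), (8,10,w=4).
21 (MST edges: (1,4,w=3), (1,6,w=2), (2,3,w=2), (2,7,w=1), (4,7,w=3), (4,8,w=2), (4,9,w=2), (4,10,w=4), (5,8,w=2); sum of weights 3 + 2 + 2 + 1 + 3 + 2 + 2 + 4 + 2 = 21)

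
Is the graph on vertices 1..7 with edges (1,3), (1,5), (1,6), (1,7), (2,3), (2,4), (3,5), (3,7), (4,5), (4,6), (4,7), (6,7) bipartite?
No (odd cycle of length 3: 6 -> 1 -> 7 -> 6)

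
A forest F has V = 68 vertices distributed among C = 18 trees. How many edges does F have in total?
50 (Each of the 18 component trees on V_i vertices has V_i - 1 edges; summing gives V - C = 68 - 18 = 50)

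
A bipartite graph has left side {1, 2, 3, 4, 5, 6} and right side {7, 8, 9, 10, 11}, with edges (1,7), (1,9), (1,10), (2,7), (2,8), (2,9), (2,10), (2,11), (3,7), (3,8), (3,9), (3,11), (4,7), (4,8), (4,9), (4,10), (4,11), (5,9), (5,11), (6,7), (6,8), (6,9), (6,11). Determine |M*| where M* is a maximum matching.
5 (matching: (1,10), (2,11), (3,9), (4,8), (6,7); upper bound min(|L|,|R|) = min(6,5) = 5)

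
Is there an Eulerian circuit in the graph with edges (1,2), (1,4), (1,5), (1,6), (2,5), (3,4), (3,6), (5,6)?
No (2 vertices have odd degree: {5, 6}; Eulerian circuit requires 0)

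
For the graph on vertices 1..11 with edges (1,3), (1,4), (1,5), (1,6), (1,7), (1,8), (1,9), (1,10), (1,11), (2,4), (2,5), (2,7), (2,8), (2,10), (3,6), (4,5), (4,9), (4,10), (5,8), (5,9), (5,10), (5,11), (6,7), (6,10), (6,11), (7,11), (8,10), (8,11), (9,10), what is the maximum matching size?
5 (matching: (1,11), (2,8), (4,9), (5,10), (6,7); upper bound floor(n/2) = floor(11/2) = 5)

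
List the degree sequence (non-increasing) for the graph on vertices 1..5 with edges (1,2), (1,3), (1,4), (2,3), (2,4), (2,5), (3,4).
[4, 3, 3, 3, 1] (degrees: deg(1)=3, deg(2)=4, deg(3)=3, deg(4)=3, deg(5)=1)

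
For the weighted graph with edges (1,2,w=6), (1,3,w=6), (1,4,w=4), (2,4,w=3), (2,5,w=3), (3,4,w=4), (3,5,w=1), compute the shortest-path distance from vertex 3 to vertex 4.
4 (path: 3 -> 4; weights 4 = 4)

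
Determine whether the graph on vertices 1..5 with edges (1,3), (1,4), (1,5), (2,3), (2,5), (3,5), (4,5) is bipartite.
No (odd cycle of length 3: 3 -> 1 -> 5 -> 3)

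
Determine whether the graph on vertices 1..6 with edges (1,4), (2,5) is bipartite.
Yes. Partition: {1, 2, 3, 6}, {4, 5}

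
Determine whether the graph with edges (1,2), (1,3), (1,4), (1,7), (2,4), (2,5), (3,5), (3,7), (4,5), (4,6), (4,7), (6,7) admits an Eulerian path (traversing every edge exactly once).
No (4 vertices have odd degree: {2, 3, 4, 5}; Eulerian path requires 0 or 2)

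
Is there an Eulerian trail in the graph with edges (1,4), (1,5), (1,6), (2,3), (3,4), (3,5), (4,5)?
No (6 vertices have odd degree: {1, 2, 3, 4, 5, 6}; Eulerian path requires 0 or 2)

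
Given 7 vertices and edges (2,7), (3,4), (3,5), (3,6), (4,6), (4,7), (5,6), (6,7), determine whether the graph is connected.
No, it has 2 components: {1}, {2, 3, 4, 5, 6, 7}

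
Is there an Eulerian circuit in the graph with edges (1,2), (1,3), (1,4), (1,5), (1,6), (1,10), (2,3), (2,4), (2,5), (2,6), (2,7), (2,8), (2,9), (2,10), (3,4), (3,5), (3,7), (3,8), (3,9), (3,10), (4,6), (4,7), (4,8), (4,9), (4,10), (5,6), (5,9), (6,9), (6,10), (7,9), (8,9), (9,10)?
No (2 vertices have odd degree: {2, 5}; Eulerian circuit requires 0)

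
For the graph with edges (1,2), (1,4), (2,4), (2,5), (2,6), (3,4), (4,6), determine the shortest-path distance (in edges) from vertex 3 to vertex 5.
3 (path: 3 -> 4 -> 2 -> 5, 3 edges)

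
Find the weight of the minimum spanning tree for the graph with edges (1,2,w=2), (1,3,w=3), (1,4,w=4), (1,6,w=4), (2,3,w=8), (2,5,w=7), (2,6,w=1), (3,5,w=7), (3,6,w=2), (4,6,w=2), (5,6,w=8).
14 (MST edges: (1,2,w=2), (2,5,w=7), (2,6,w=1), (3,6,w=2), (4,6,w=2); sum of weights 2 + 7 + 1 + 2 + 2 = 14)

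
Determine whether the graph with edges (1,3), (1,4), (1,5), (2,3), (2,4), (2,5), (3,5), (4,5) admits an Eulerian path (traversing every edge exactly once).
No (4 vertices have odd degree: {1, 2, 3, 4}; Eulerian path requires 0 or 2)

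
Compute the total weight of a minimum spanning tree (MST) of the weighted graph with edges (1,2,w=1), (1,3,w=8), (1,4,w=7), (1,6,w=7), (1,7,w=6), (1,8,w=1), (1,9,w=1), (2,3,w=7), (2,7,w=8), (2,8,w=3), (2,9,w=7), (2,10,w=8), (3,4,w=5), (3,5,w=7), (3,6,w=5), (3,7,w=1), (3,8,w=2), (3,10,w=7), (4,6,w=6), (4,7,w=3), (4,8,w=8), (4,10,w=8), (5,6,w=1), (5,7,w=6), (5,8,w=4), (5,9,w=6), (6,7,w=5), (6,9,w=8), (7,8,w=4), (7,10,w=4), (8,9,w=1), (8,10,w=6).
18 (MST edges: (1,2,w=1), (1,8,w=1), (1,9,w=1), (3,7,w=1), (3,8,w=2), (4,7,w=3), (5,6,w=1), (5,8,w=4), (7,10,w=4); sum of weights 1 + 1 + 1 + 1 + 2 + 3 + 1 + 4 + 4 = 18)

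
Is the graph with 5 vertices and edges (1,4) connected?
No, it has 4 components: {1, 4}, {2}, {3}, {5}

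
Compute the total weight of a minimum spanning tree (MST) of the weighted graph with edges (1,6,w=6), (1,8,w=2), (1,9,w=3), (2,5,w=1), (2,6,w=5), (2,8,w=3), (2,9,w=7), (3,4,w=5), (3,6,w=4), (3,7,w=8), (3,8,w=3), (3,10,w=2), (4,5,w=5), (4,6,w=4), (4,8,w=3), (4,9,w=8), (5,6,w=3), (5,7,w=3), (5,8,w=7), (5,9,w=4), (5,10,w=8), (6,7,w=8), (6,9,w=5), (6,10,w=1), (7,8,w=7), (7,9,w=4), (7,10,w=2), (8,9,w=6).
20 (MST edges: (1,8,w=2), (1,9,w=3), (2,5,w=1), (2,8,w=3), (3,8,w=3), (3,10,w=2), (4,8,w=3), (6,10,w=1), (7,10,w=2); sum of weights 2 + 3 + 1 + 3 + 3 + 2 + 3 + 1 + 2 = 20)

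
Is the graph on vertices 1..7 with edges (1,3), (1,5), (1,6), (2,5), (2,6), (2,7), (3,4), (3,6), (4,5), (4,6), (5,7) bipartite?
No (odd cycle of length 3: 3 -> 1 -> 6 -> 3)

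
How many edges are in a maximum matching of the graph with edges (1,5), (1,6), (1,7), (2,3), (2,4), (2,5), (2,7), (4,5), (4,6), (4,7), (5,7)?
3 (matching: (1,6), (2,5), (4,7); upper bound floor(n/2) = floor(7/2) = 3)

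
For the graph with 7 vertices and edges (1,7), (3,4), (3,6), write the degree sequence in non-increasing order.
[2, 1, 1, 1, 1, 0, 0] (degrees: deg(1)=1, deg(2)=0, deg(3)=2, deg(4)=1, deg(5)=0, deg(6)=1, deg(7)=1)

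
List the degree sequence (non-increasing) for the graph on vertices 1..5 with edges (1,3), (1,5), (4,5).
[2, 2, 1, 1, 0] (degrees: deg(1)=2, deg(2)=0, deg(3)=1, deg(4)=1, deg(5)=2)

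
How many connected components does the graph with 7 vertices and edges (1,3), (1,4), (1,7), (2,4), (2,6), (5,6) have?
1 (components: {1, 2, 3, 4, 5, 6, 7})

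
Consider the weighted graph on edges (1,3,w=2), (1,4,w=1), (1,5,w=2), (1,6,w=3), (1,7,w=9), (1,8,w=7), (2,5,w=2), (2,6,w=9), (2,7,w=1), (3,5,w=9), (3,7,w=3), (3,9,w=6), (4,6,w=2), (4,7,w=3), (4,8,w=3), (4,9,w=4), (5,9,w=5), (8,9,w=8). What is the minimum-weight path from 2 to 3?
4 (path: 2 -> 7 -> 3; weights 1 + 3 = 4)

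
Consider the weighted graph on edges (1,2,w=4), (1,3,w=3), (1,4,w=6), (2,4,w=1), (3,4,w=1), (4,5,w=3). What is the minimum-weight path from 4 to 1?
4 (path: 4 -> 3 -> 1; weights 1 + 3 = 4)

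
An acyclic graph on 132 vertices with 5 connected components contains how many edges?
127 (Each of the 5 component trees on V_i vertices has V_i - 1 edges; summing gives V - C = 132 - 5 = 127)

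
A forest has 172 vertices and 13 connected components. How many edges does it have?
159 (Each of the 13 component trees on V_i vertices has V_i - 1 edges; summing gives V - C = 172 - 13 = 159)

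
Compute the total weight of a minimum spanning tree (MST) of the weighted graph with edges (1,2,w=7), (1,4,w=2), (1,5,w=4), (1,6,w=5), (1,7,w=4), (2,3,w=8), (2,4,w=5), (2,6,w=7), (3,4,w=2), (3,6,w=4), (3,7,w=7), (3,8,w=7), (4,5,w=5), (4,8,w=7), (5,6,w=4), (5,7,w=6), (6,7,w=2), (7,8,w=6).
25 (MST edges: (1,4,w=2), (1,5,w=4), (1,7,w=4), (2,4,w=5), (3,4,w=2), (6,7,w=2), (7,8,w=6); sum of weights 2 + 4 + 4 + 5 + 2 + 2 + 6 = 25)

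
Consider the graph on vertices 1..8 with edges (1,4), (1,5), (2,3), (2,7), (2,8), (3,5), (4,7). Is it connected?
No, it has 2 components: {1, 2, 3, 4, 5, 7, 8}, {6}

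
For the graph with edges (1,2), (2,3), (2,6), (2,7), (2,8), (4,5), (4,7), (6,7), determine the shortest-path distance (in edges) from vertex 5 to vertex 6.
3 (path: 5 -> 4 -> 7 -> 6, 3 edges)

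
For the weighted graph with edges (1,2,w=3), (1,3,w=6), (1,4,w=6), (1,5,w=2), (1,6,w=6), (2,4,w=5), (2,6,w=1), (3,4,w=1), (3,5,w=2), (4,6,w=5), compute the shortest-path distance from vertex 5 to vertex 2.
5 (path: 5 -> 1 -> 2; weights 2 + 3 = 5)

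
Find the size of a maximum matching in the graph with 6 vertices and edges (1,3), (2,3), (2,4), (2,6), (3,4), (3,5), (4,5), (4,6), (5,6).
3 (matching: (1,3), (2,6), (4,5); upper bound floor(n/2) = floor(6/2) = 3)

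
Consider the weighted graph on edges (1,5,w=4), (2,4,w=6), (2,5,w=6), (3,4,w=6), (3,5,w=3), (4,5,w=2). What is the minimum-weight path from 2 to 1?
10 (path: 2 -> 5 -> 1; weights 6 + 4 = 10)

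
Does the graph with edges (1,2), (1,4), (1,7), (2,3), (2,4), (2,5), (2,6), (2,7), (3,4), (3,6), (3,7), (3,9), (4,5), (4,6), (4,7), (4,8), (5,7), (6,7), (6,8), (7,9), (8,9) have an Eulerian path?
No (8 vertices have odd degree: {1, 3, 4, 5, 6, 7, 8, 9}; Eulerian path requires 0 or 2)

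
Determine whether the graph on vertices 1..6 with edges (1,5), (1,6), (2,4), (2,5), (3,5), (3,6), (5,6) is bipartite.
No (odd cycle of length 3: 6 -> 1 -> 5 -> 6)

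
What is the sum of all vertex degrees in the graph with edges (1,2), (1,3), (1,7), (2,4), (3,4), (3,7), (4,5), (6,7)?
16 (handshake: sum of degrees = 2|E| = 2 x 8 = 16)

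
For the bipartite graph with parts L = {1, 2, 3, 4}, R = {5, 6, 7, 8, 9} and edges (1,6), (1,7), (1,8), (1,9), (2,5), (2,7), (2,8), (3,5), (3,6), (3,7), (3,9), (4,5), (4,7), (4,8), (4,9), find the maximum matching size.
4 (matching: (1,9), (2,8), (3,6), (4,7); upper bound min(|L|,|R|) = min(4,5) = 4)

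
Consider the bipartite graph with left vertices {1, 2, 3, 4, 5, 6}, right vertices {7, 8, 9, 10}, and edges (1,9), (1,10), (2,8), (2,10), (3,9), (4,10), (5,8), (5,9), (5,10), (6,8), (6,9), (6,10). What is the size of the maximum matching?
3 (matching: (1,10), (2,8), (3,9); upper bound min(|L|,|R|) = min(6,4) = 4)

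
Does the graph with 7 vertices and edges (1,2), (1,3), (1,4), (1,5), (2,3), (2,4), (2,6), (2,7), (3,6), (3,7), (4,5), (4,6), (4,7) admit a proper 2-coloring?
No (odd cycle of length 3: 2 -> 1 -> 4 -> 2)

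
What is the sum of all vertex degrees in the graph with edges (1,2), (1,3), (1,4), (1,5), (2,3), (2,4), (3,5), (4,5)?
16 (handshake: sum of degrees = 2|E| = 2 x 8 = 16)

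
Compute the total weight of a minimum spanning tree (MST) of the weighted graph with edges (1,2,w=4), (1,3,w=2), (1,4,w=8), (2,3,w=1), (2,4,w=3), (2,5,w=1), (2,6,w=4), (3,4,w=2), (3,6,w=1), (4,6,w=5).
7 (MST edges: (1,3,w=2), (2,3,w=1), (2,5,w=1), (3,4,w=2), (3,6,w=1); sum of weights 2 + 1 + 1 + 2 + 1 = 7)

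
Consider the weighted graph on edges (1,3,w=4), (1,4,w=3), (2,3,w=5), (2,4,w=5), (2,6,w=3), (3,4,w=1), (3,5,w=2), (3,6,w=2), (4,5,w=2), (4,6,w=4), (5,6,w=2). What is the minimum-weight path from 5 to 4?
2 (path: 5 -> 4; weights 2 = 2)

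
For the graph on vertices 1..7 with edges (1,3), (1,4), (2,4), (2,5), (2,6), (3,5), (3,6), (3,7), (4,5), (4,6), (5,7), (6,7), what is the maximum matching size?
3 (matching: (1,4), (2,6), (5,7); upper bound floor(n/2) = floor(7/2) = 3)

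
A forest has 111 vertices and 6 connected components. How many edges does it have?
105 (Each of the 6 component trees on V_i vertices has V_i - 1 edges; summing gives V - C = 111 - 6 = 105)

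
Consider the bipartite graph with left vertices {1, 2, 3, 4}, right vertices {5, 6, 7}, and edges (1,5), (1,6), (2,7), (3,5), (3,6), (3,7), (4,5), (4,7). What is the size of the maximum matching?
3 (matching: (1,6), (2,7), (3,5); upper bound min(|L|,|R|) = min(4,3) = 3)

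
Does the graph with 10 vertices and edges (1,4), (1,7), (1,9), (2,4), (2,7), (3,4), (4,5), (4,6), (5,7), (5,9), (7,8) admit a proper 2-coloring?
Yes. Partition: {1, 2, 3, 5, 6, 8, 10}, {4, 7, 9}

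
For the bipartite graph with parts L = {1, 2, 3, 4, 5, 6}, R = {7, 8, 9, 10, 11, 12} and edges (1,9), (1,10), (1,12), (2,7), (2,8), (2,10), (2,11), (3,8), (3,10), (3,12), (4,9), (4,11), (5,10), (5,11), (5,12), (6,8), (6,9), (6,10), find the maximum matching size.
6 (matching: (1,12), (2,7), (3,10), (4,9), (5,11), (6,8); upper bound min(|L|,|R|) = min(6,6) = 6)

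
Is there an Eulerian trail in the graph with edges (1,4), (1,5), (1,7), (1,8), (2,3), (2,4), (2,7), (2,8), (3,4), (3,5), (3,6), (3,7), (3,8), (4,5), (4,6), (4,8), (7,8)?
Yes (the graph is connected and exactly 2 vertices have odd degree: {5, 8}; any Eulerian path must start and end at those)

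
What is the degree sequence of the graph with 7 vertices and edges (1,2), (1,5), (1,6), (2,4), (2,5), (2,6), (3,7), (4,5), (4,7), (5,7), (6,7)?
[4, 4, 4, 3, 3, 3, 1] (degrees: deg(1)=3, deg(2)=4, deg(3)=1, deg(4)=3, deg(5)=4, deg(6)=3, deg(7)=4)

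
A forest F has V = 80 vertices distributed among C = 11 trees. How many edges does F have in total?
69 (Each of the 11 component trees on V_i vertices has V_i - 1 edges; summing gives V - C = 80 - 11 = 69)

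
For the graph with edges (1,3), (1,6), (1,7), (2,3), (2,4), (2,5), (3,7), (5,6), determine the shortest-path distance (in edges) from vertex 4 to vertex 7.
3 (path: 4 -> 2 -> 3 -> 7, 3 edges)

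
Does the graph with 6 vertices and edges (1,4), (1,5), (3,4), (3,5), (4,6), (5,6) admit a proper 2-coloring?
Yes. Partition: {1, 2, 3, 6}, {4, 5}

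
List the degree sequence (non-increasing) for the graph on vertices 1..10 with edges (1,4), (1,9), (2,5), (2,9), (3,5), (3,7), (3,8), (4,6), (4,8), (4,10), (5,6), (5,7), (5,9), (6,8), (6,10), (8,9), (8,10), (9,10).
[5, 5, 5, 4, 4, 4, 3, 2, 2, 2] (degrees: deg(1)=2, deg(2)=2, deg(3)=3, deg(4)=4, deg(5)=5, deg(6)=4, deg(7)=2, deg(8)=5, deg(9)=5, deg(10)=4)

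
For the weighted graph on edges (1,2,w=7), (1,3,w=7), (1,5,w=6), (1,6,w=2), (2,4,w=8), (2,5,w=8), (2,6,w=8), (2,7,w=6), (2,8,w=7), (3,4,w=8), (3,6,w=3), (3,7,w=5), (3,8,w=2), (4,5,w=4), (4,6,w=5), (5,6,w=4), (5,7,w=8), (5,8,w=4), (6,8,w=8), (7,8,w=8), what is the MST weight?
26 (MST edges: (1,6,w=2), (2,7,w=6), (3,6,w=3), (3,7,w=5), (3,8,w=2), (4,5,w=4), (5,6,w=4); sum of weights 2 + 6 + 3 + 5 + 2 + 4 + 4 = 26)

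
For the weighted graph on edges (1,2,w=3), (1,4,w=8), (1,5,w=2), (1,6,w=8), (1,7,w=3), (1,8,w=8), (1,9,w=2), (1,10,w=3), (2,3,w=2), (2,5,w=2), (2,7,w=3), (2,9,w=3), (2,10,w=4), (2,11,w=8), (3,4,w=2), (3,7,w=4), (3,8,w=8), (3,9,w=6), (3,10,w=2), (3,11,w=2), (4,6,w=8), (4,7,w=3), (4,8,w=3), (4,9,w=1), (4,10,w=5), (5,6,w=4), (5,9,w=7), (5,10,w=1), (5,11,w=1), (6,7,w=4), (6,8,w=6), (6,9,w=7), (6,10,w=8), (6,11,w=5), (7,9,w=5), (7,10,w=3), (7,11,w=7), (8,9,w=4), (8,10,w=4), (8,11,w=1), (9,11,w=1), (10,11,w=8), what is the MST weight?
18 (MST edges: (1,7,w=3), (1,9,w=2), (2,3,w=2), (2,5,w=2), (4,9,w=1), (5,6,w=4), (5,10,w=1), (5,11,w=1), (8,11,w=1), (9,11,w=1); sum of weights 3 + 2 + 2 + 2 + 1 + 4 + 1 + 1 + 1 + 1 = 18)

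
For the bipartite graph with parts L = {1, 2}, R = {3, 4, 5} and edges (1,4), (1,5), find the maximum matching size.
1 (matching: (1,5); upper bound min(|L|,|R|) = min(2,3) = 2)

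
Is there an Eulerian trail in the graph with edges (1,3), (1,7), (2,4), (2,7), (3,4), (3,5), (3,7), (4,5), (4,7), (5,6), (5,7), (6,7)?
Yes — and in fact it has an Eulerian circuit (the graph is connected and all 7 vertices have even degree)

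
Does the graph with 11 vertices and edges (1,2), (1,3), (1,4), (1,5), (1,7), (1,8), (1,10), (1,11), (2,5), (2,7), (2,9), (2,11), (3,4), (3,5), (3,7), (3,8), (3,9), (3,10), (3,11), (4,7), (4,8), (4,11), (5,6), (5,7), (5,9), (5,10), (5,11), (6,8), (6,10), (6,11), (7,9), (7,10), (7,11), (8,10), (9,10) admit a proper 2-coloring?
No (odd cycle of length 3: 7 -> 1 -> 10 -> 7)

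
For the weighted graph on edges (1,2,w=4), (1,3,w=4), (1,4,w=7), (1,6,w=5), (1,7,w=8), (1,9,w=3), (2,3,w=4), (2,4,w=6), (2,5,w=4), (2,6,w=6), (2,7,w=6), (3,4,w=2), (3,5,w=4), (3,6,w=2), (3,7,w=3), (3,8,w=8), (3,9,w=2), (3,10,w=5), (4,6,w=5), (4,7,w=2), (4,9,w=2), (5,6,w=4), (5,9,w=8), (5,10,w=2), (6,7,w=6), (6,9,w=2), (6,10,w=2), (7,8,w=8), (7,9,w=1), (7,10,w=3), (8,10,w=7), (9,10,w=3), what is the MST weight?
25 (MST edges: (1,2,w=4), (1,9,w=3), (3,4,w=2), (3,6,w=2), (3,9,w=2), (5,10,w=2), (6,10,w=2), (7,9,w=1), (8,10,w=7); sum of weights 4 + 3 + 2 + 2 + 2 + 2 + 2 + 1 + 7 = 25)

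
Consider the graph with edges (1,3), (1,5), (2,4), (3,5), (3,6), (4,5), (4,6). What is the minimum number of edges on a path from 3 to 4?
2 (path: 3 -> 5 -> 4, 2 edges)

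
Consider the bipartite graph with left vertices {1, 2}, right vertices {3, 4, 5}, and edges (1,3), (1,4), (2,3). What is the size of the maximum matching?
2 (matching: (1,4), (2,3); upper bound min(|L|,|R|) = min(2,3) = 2)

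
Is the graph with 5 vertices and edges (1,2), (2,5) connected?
No, it has 3 components: {1, 2, 5}, {3}, {4}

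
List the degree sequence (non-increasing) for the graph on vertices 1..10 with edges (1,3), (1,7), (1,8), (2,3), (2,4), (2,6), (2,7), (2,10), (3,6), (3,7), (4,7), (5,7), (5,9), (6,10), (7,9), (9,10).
[6, 5, 4, 3, 3, 3, 3, 2, 2, 1] (degrees: deg(1)=3, deg(2)=5, deg(3)=4, deg(4)=2, deg(5)=2, deg(6)=3, deg(7)=6, deg(8)=1, deg(9)=3, deg(10)=3)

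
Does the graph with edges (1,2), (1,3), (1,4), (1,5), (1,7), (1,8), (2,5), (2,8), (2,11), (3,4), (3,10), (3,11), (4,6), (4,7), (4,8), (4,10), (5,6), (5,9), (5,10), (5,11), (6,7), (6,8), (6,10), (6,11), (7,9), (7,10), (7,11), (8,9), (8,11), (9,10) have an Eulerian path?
Yes — and in fact it has an Eulerian circuit (the graph is connected and all 11 vertices have even degree)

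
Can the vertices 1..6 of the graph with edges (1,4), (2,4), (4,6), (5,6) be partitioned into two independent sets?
Yes. Partition: {1, 2, 3, 6}, {4, 5}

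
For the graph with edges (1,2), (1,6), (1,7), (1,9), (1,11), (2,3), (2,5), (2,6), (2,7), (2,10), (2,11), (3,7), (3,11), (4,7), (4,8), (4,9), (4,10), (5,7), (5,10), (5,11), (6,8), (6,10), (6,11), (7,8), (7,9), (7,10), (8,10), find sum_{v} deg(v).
54 (handshake: sum of degrees = 2|E| = 2 x 27 = 54)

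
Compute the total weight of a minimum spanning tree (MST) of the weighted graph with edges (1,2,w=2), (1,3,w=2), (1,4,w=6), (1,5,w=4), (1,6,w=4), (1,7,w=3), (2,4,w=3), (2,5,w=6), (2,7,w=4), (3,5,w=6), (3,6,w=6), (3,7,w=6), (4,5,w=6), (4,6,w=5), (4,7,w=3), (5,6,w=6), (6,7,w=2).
16 (MST edges: (1,2,w=2), (1,3,w=2), (1,5,w=4), (1,7,w=3), (2,4,w=3), (6,7,w=2); sum of weights 2 + 2 + 4 + 3 + 3 + 2 = 16)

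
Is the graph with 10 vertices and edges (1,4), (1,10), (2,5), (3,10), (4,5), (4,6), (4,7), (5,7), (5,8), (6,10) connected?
No, it has 2 components: {1, 2, 3, 4, 5, 6, 7, 8, 10}, {9}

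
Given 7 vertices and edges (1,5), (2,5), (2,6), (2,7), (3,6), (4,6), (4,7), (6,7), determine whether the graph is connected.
Yes (BFS from 1 visits [1, 5, 2, 6, 7, 3, 4] — all 7 vertices reached)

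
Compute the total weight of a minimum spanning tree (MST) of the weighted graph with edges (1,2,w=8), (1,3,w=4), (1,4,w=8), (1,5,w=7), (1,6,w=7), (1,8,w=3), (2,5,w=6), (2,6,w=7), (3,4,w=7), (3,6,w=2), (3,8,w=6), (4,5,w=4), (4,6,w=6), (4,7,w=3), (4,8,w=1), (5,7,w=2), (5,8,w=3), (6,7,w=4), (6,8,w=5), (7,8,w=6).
21 (MST edges: (1,3,w=4), (1,8,w=3), (2,5,w=6), (3,6,w=2), (4,7,w=3), (4,8,w=1), (5,7,w=2); sum of weights 4 + 3 + 6 + 2 + 3 + 1 + 2 = 21)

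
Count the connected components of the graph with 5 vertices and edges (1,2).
4 (components: {1, 2}, {3}, {4}, {5})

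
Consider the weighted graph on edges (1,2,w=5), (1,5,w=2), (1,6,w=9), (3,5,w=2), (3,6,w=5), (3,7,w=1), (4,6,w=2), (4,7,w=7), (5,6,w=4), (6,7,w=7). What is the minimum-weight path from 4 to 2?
13 (path: 4 -> 6 -> 5 -> 1 -> 2; weights 2 + 4 + 2 + 5 = 13)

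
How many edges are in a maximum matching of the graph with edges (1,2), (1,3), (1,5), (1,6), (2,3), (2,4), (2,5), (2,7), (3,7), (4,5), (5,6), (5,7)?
3 (matching: (1,6), (2,4), (5,7); upper bound floor(n/2) = floor(7/2) = 3)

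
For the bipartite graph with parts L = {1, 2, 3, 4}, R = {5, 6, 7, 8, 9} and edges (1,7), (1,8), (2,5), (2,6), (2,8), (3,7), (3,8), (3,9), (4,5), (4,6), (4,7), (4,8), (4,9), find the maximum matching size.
4 (matching: (1,8), (2,6), (3,9), (4,7); upper bound min(|L|,|R|) = min(4,5) = 4)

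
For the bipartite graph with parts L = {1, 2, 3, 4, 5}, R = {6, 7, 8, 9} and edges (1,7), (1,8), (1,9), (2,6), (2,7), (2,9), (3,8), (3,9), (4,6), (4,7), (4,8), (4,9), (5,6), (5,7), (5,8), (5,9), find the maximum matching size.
4 (matching: (1,9), (2,7), (3,8), (4,6); upper bound min(|L|,|R|) = min(5,4) = 4)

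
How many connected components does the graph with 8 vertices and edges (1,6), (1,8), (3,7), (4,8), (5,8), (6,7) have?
2 (components: {1, 3, 4, 5, 6, 7, 8}, {2})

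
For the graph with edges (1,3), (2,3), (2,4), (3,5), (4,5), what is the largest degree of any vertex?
3 (attained at vertex 3)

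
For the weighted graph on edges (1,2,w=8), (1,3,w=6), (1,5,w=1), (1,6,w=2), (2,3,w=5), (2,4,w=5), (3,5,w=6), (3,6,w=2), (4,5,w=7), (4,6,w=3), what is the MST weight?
13 (MST edges: (1,5,w=1), (1,6,w=2), (2,3,w=5), (3,6,w=2), (4,6,w=3); sum of weights 1 + 2 + 5 + 2 + 3 = 13)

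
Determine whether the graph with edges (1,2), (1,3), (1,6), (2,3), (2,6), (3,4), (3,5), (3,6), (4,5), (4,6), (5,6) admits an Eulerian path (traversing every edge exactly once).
No (6 vertices have odd degree: {1, 2, 3, 4, 5, 6}; Eulerian path requires 0 or 2)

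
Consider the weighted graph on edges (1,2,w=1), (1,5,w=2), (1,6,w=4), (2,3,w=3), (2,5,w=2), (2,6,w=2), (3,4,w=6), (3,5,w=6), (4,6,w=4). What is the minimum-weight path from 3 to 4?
6 (path: 3 -> 4; weights 6 = 6)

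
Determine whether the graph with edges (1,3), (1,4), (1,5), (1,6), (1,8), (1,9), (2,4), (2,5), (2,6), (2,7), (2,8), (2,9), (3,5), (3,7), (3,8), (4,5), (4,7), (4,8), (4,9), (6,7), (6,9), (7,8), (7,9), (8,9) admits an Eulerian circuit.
Yes (the graph is connected and all 9 vertices have even degree)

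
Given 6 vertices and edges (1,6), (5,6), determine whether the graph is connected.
No, it has 4 components: {1, 5, 6}, {2}, {3}, {4}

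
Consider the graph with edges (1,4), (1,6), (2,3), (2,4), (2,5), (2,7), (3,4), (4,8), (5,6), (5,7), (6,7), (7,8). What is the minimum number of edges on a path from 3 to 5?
2 (path: 3 -> 2 -> 5, 2 edges)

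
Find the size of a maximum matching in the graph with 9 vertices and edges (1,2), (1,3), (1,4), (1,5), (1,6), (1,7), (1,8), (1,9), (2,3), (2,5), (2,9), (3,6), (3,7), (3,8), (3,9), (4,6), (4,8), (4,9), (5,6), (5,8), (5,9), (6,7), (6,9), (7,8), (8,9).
4 (matching: (1,7), (3,8), (4,9), (5,6); upper bound floor(n/2) = floor(9/2) = 4)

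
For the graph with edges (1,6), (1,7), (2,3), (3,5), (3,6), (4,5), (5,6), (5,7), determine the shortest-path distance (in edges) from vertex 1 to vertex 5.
2 (path: 1 -> 6 -> 5, 2 edges)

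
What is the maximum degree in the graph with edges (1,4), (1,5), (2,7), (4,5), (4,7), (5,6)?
3 (attained at vertices 4, 5)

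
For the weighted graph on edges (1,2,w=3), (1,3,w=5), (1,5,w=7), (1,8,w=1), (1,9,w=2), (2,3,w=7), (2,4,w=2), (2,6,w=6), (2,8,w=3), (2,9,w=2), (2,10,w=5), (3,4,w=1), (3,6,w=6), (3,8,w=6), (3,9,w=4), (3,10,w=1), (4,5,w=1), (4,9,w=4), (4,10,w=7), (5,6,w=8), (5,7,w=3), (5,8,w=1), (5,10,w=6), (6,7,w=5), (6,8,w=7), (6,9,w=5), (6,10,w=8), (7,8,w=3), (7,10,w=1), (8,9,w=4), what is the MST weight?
15 (MST edges: (1,8,w=1), (1,9,w=2), (2,9,w=2), (3,4,w=1), (3,10,w=1), (4,5,w=1), (5,8,w=1), (6,7,w=5), (7,10,w=1); sum of weights 1 + 2 + 2 + 1 + 1 + 1 + 1 + 5 + 1 = 15)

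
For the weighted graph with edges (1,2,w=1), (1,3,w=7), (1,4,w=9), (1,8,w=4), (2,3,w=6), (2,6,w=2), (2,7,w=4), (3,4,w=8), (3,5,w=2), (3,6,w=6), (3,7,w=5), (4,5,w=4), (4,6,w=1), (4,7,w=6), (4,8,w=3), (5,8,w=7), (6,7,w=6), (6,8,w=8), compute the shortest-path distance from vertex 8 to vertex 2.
5 (path: 8 -> 1 -> 2; weights 4 + 1 = 5)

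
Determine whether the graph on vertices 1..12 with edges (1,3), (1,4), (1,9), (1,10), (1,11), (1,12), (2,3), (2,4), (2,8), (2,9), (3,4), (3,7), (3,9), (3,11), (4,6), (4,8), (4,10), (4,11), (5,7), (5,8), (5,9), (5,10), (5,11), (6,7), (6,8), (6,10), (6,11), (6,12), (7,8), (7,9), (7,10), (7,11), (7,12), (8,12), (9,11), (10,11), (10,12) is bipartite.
No (odd cycle of length 3: 11 -> 1 -> 3 -> 11)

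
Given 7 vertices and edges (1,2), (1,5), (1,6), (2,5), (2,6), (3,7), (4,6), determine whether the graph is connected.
No, it has 2 components: {1, 2, 4, 5, 6}, {3, 7}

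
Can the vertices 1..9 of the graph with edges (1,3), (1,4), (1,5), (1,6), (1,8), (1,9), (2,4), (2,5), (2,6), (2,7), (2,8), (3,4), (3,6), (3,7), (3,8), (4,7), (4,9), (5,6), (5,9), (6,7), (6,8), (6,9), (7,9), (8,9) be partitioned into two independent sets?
No (odd cycle of length 3: 3 -> 1 -> 4 -> 3)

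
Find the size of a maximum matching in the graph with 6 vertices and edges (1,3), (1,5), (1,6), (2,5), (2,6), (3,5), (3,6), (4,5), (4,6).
3 (matching: (1,3), (2,6), (4,5); upper bound floor(n/2) = floor(6/2) = 3)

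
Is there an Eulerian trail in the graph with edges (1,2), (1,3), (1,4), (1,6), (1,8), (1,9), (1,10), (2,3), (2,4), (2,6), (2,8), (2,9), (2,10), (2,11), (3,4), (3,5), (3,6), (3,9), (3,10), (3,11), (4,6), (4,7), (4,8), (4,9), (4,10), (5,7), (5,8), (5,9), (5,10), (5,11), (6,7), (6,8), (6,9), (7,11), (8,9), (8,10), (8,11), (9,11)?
Yes (the graph is connected and exactly 2 vertices have odd degree: {1, 6}; any Eulerian path must start and end at those)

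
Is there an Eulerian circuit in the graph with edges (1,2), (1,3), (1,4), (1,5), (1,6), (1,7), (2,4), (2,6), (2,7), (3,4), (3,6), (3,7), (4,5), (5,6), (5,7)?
Yes (the graph is connected and all 7 vertices have even degree)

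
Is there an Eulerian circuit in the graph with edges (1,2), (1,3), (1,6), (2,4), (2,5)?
No (6 vertices have odd degree: {1, 2, 3, 4, 5, 6}; Eulerian circuit requires 0)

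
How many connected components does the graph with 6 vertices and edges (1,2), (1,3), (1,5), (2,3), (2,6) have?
2 (components: {1, 2, 3, 5, 6}, {4})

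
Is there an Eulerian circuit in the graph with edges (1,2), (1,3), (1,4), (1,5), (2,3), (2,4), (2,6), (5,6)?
Yes (the graph is connected and all 6 vertices have even degree)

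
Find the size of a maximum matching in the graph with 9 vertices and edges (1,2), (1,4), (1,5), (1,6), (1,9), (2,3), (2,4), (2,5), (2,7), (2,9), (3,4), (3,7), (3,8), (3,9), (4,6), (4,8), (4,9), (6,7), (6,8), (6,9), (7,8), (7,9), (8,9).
4 (matching: (1,6), (2,5), (3,7), (8,9); upper bound floor(n/2) = floor(9/2) = 4)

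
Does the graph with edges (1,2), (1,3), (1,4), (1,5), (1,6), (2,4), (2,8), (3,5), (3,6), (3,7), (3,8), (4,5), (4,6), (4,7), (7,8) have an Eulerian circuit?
No (8 vertices have odd degree: {1, 2, 3, 4, 5, 6, 7, 8}; Eulerian circuit requires 0)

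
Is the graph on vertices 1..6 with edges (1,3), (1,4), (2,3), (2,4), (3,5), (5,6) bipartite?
Yes. Partition: {1, 2, 5}, {3, 4, 6}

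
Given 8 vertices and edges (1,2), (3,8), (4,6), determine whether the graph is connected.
No, it has 5 components: {1, 2}, {3, 8}, {4, 6}, {5}, {7}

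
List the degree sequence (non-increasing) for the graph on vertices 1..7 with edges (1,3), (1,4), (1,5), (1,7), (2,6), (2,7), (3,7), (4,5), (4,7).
[4, 4, 3, 2, 2, 2, 1] (degrees: deg(1)=4, deg(2)=2, deg(3)=2, deg(4)=3, deg(5)=2, deg(6)=1, deg(7)=4)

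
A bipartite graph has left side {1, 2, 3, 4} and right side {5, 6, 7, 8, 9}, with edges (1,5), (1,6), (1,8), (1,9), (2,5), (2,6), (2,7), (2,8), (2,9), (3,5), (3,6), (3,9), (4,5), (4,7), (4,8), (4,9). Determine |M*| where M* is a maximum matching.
4 (matching: (1,9), (2,8), (3,6), (4,7); upper bound min(|L|,|R|) = min(4,5) = 4)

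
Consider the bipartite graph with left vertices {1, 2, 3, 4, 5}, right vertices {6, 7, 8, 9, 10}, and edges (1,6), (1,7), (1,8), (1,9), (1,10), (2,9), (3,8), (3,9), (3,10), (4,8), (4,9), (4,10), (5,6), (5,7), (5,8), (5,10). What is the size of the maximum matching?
5 (matching: (1,6), (2,9), (3,8), (4,10), (5,7); upper bound min(|L|,|R|) = min(5,5) = 5)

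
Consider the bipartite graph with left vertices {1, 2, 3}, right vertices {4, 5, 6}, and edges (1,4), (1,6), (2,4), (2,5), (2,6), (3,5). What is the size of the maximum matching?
3 (matching: (1,6), (2,4), (3,5); upper bound min(|L|,|R|) = min(3,3) = 3)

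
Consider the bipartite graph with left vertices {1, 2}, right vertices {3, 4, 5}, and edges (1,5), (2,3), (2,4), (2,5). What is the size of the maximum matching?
2 (matching: (1,5), (2,4); upper bound min(|L|,|R|) = min(2,3) = 2)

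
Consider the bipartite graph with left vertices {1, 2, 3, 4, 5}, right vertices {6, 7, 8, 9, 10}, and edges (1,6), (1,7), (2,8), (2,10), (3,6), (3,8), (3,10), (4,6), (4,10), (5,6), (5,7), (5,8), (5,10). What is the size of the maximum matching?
4 (matching: (1,7), (2,10), (3,8), (4,6); upper bound min(|L|,|R|) = min(5,5) = 5)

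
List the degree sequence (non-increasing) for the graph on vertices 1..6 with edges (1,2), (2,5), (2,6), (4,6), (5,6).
[3, 3, 2, 1, 1, 0] (degrees: deg(1)=1, deg(2)=3, deg(3)=0, deg(4)=1, deg(5)=2, deg(6)=3)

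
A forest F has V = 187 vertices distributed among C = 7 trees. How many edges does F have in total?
180 (Each of the 7 component trees on V_i vertices has V_i - 1 edges; summing gives V - C = 187 - 7 = 180)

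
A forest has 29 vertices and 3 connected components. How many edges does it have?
26 (Each of the 3 component trees on V_i vertices has V_i - 1 edges; summing gives V - C = 29 - 3 = 26)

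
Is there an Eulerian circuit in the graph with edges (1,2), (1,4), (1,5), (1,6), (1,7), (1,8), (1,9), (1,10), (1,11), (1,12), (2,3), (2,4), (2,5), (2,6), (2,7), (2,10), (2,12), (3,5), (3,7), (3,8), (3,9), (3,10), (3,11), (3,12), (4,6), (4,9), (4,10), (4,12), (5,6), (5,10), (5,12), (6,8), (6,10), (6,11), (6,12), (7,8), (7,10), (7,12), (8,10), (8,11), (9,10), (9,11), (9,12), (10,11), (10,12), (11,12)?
No (2 vertices have odd degree: {10, 11}; Eulerian circuit requires 0)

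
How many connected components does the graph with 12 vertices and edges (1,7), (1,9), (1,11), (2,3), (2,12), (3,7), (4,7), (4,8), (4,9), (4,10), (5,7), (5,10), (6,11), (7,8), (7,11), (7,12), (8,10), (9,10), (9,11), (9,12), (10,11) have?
1 (components: {1, 2, 3, 4, 5, 6, 7, 8, 9, 10, 11, 12})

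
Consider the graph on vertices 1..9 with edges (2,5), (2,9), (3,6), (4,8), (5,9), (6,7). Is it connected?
No, it has 4 components: {1}, {2, 5, 9}, {3, 6, 7}, {4, 8}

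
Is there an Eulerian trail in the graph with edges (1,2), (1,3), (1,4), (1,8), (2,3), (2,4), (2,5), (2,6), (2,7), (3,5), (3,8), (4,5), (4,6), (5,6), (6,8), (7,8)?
Yes — and in fact it has an Eulerian circuit (the graph is connected and all 8 vertices have even degree)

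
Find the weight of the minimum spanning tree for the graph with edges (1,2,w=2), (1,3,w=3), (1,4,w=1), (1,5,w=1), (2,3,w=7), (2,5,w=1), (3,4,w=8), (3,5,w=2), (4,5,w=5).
5 (MST edges: (1,4,w=1), (1,5,w=1), (2,5,w=1), (3,5,w=2); sum of weights 1 + 1 + 1 + 2 = 5)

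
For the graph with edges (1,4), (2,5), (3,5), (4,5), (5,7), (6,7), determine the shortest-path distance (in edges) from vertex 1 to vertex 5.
2 (path: 1 -> 4 -> 5, 2 edges)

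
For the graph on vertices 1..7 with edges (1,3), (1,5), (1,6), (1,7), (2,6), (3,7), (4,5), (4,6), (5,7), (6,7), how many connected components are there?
1 (components: {1, 2, 3, 4, 5, 6, 7})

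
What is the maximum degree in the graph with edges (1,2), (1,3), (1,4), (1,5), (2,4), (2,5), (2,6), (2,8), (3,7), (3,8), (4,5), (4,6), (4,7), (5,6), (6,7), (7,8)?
5 (attained at vertices 2, 4)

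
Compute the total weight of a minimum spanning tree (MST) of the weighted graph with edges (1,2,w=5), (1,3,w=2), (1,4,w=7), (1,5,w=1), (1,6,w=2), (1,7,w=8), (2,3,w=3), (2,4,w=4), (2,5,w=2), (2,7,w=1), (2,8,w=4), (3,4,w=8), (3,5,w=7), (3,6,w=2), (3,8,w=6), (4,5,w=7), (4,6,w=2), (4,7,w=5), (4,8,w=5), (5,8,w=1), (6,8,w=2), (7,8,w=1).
10 (MST edges: (1,3,w=2), (1,5,w=1), (1,6,w=2), (2,7,w=1), (4,6,w=2), (5,8,w=1), (7,8,w=1); sum of weights 2 + 1 + 2 + 1 + 2 + 1 + 1 = 10)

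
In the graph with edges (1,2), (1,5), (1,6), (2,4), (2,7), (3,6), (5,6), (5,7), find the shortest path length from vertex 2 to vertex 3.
3 (path: 2 -> 1 -> 6 -> 3, 3 edges)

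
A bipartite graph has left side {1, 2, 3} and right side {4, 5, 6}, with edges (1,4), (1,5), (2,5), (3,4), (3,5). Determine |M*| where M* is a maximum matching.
2 (matching: (1,5), (3,4); upper bound min(|L|,|R|) = min(3,3) = 3)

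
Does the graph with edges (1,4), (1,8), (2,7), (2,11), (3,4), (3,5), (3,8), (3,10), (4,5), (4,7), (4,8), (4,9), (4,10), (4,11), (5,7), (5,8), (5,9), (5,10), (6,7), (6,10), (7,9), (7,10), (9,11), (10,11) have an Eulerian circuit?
Yes (the graph is connected and all 11 vertices have even degree)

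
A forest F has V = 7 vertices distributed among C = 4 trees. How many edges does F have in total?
3 (Each of the 4 component trees on V_i vertices has V_i - 1 edges; summing gives V - C = 7 - 4 = 3)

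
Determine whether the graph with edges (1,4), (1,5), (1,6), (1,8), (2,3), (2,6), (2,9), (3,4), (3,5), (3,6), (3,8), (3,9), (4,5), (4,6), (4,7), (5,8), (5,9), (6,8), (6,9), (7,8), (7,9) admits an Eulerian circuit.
No (6 vertices have odd degree: {2, 4, 5, 7, 8, 9}; Eulerian circuit requires 0)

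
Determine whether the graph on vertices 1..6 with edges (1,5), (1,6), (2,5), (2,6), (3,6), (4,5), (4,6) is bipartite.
Yes. Partition: {1, 2, 3, 4}, {5, 6}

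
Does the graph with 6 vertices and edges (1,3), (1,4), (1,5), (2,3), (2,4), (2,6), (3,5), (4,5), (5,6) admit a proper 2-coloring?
No (odd cycle of length 3: 4 -> 1 -> 5 -> 4)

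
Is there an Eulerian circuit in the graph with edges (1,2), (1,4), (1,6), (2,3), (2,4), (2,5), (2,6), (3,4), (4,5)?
No (2 vertices have odd degree: {1, 2}; Eulerian circuit requires 0)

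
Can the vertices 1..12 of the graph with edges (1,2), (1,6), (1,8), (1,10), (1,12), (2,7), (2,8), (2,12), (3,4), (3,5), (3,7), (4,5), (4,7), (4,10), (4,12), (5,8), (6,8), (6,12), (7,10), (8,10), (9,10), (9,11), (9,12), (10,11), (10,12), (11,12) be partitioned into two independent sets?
No (odd cycle of length 3: 8 -> 1 -> 6 -> 8)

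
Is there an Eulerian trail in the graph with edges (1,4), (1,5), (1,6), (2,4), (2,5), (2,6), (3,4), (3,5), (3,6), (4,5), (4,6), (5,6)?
No (6 vertices have odd degree: {1, 2, 3, 4, 5, 6}; Eulerian path requires 0 or 2)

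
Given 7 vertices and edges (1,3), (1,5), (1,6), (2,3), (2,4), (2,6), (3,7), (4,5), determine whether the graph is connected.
Yes (BFS from 1 visits [1, 3, 5, 6, 2, 7, 4] — all 7 vertices reached)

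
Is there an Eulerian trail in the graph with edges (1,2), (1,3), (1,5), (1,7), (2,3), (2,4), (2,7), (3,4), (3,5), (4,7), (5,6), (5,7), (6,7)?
Yes (the graph is connected and exactly 2 vertices have odd degree: {4, 7}; any Eulerian path must start and end at those)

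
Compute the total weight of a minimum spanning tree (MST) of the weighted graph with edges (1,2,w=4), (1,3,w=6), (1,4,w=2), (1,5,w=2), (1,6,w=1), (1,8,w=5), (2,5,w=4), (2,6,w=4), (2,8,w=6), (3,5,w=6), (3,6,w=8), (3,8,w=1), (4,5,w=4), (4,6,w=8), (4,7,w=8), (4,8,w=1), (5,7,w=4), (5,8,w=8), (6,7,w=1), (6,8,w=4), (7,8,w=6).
12 (MST edges: (1,2,w=4), (1,4,w=2), (1,5,w=2), (1,6,w=1), (3,8,w=1), (4,8,w=1), (6,7,w=1); sum of weights 4 + 2 + 2 + 1 + 1 + 1 + 1 = 12)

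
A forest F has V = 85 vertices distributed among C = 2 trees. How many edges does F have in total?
83 (Each of the 2 component trees on V_i vertices has V_i - 1 edges; summing gives V - C = 85 - 2 = 83)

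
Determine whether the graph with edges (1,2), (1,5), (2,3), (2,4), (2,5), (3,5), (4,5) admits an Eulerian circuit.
Yes (the graph is connected and all 5 vertices have even degree)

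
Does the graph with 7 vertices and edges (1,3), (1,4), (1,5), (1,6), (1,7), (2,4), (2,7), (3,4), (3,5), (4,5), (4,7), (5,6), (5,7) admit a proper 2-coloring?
No (odd cycle of length 3: 7 -> 1 -> 4 -> 7)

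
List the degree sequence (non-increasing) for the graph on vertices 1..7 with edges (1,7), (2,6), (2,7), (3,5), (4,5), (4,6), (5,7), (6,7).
[4, 3, 3, 2, 2, 1, 1] (degrees: deg(1)=1, deg(2)=2, deg(3)=1, deg(4)=2, deg(5)=3, deg(6)=3, deg(7)=4)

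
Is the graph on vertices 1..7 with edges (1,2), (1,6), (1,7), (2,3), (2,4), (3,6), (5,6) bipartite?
Yes. Partition: {1, 3, 4, 5}, {2, 6, 7}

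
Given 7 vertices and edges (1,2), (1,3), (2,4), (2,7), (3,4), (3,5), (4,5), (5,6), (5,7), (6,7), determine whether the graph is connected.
Yes (BFS from 1 visits [1, 2, 3, 4, 7, 5, 6] — all 7 vertices reached)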